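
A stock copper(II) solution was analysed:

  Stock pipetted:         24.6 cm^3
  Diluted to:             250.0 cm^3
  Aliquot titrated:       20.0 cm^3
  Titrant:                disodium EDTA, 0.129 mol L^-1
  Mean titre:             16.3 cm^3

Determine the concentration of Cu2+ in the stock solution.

1.07 mol/L

Cu^2+ + EDTA^4- → [Cu(EDTA)]^2-
n(EDTA) = 0.0163 × 0.129 = 2.10 × 10^-3 mol
n(Cu2+) in the aliquot = 2.10 × 10^-3 mol (1:1 ratio)
[Cu2+]_dilute = 2.10 × 10^-3 / 0.0200 = 0.105 mol/L
Dilution factor = 250.0 / 24.6 = 10.16
[Cu2+]_stock = 0.105 × 10.16 = 1.07 mol/L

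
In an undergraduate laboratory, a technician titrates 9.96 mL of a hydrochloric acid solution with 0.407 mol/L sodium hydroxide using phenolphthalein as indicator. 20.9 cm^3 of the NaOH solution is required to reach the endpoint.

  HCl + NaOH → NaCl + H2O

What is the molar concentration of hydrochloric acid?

n(NaOH) = 0.0209 L × 0.407 mol/L = 8.51 × 10^-3 mol
n(HCl) = 8.51 × 10^-3 mol (1:1 mole ratio)
[HCl] = 8.51 × 10^-3 mol / 0.00996 L = 0.854 mol/L

0.854 mol/L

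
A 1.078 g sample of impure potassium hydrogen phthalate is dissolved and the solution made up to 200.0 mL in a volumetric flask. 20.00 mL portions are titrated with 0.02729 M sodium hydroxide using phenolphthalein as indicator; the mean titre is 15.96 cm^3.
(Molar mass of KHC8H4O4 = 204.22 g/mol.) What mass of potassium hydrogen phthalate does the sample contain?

KHC8H4O4 + NaOH → KNaC8H4O4 + H2O
n(NaOH) per titration = 0.01596 × 0.02729 = 4.355 × 10^-4 mol
n(KHC8H4O4) in each aliquot = 4.355 × 10^-4 mol (1:1 ratio)
n(KHC8H4O4) in the whole flask = 4.355 × 10^-4 × 200.0/20.00 = 4.355 × 10^-3 mol
mass of KHC8H4O4 = 4.355 × 10^-3 × 204.22 = 0.8895 g

0.8895 g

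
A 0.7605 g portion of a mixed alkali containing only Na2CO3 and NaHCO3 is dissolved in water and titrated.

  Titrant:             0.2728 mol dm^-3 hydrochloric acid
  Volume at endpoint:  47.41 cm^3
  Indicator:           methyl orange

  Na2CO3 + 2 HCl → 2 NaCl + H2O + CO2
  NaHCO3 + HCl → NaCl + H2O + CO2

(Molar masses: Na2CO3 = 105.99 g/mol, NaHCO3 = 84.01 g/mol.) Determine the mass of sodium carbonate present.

0.5571 g

n(HCl) = 0.04741 × 0.2728 = 0.01293 mol
Let x = n(Na2CO3), y = n(NaHCO3).
Titrant: 2x + 1y = 0.01293;  mass: 105.99x + 84.01y = 0.7605
Solving, x = 5.256 × 10^-3 mol, y = 2.421 × 10^-3 mol
mass of Na2CO3 = 5.256 × 10^-3 × 105.99 = 0.5571 g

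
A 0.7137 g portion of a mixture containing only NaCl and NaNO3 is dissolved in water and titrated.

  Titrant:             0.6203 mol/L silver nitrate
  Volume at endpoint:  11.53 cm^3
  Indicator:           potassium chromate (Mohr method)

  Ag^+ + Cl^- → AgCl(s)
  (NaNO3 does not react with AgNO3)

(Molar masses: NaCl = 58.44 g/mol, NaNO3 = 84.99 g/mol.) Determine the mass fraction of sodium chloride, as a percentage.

58.56 %

n(AgNO3) = 0.01153 × 0.6203 = 7.152 × 10^-3 mol
Let x = n(NaCl), y = n(NaNO3).
Titrant: 1x = 7.152 × 10^-3;  mass: 58.44x + 84.99y = 0.7137
Solving, x = 7.152 × 10^-3 mol, y = 3.480 × 10^-3 mol
mass of NaCl = 7.152 × 10^-3 × 58.44 = 0.4180 g
% NaCl = 0.4180 / 0.7137 × 100 = 58.56 %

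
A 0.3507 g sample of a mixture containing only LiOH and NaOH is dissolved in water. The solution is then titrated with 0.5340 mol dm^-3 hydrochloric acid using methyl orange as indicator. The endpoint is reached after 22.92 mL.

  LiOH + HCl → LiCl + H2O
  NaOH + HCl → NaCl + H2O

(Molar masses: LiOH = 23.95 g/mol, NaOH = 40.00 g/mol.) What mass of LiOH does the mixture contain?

n(HCl) = 0.02292 × 0.5340 = 0.01224 mol
Let x = n(LiOH), y = n(NaOH).
Titrant: 1x + 1y = 0.01224;  mass: 23.95x + 40.00y = 0.3507
Solving, x = 8.652 × 10^-3 mol, y = 3.587 × 10^-3 mol
mass of LiOH = 8.652 × 10^-3 × 23.95 = 0.2072 g

0.2072 g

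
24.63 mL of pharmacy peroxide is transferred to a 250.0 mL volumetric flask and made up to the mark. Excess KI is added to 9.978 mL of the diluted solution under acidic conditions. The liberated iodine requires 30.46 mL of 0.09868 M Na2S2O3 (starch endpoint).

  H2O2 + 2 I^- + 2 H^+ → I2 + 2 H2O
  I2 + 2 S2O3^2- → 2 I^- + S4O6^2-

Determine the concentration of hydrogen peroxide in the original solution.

1.529 M

n(S2O3^2-) = 0.03046 × 0.09868 = 3.006 × 10^-3 mol
n(I2) = n(S2O3^2-)/2 = 1.503 × 10^-3 mol
n(H2O2) in the aliquot = 1.503 × 10^-3 mol (1:1 ratio)
[H2O2]_dilute = 1.503 × 10^-3 / 0.009978 = 0.1506 mol/L
[H2O2]_original = 0.1506 × 250.0/24.63 = 1.529 mol/L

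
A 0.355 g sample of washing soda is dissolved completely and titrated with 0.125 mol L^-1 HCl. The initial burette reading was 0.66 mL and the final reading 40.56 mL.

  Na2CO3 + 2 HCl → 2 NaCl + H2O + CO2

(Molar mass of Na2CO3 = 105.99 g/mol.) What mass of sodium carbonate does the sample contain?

0.264 g

n(HCl) = 0.0399 L × 0.125 mol/L = 4.99 × 10^-3 mol
From the 1:2 ratio, n(Na2CO3) = 1/2 × 4.99 × 10^-3 = 2.49 × 10^-3 mol
mass of Na2CO3 = 2.49 × 10^-3 × 105.99 g/mol = 0.264 g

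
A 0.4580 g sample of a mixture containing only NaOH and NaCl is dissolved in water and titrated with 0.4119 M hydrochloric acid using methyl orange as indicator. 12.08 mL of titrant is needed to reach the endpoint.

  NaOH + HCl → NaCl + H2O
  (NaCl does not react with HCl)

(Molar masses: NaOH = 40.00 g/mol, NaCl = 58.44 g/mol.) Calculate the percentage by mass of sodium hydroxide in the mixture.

n(HCl) = 0.01208 × 0.4119 = 4.976 × 10^-3 mol
Let x = n(NaOH), y = n(NaCl).
Titrant: 1x = 4.976 × 10^-3;  mass: 40.00x + 58.44y = 0.4580
Solving, x = 4.976 × 10^-3 mol, y = 4.431 × 10^-3 mol
mass of NaOH = 4.976 × 10^-3 × 40.00 = 0.1990 g
% NaOH = 0.1990 / 0.4580 × 100 = 43.46 %

43.46 %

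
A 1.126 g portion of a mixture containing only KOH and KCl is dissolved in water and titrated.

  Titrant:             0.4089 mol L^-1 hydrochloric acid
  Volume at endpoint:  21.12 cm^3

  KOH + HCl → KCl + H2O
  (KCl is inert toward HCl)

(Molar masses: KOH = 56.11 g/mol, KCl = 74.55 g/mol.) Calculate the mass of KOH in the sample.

n(HCl) = 0.02112 × 0.4089 = 8.636 × 10^-3 mol
Let x = n(KOH), y = n(KCl).
Titrant: 1x = 8.636 × 10^-3;  mass: 56.11x + 74.55y = 1.126
Solving, x = 8.636 × 10^-3 mol, y = 8.604 × 10^-3 mol
mass of KOH = 8.636 × 10^-3 × 56.11 = 0.4846 g

0.4846 g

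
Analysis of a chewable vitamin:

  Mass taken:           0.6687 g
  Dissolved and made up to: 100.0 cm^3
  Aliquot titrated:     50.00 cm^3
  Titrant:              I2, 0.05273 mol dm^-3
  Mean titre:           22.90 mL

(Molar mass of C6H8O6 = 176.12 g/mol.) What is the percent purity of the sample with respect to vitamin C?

63.61 %

C6H8O6 + I2 → C6H6O6 + 2 HI
n(I2) per titration = 0.02290 × 0.05273 = 1.208 × 10^-3 mol
n(C6H8O6) in each aliquot = 1.208 × 10^-3 mol (1:1 ratio)
n(C6H8O6) in the whole flask = 1.208 × 10^-3 × 100.0/50.00 = 2.415 × 10^-3 mol
mass of C6H8O6 = 2.415 × 10^-3 × 176.12 = 0.4253 g
% C6H8O6 = 0.4253 / 0.6687 × 100 = 63.61 %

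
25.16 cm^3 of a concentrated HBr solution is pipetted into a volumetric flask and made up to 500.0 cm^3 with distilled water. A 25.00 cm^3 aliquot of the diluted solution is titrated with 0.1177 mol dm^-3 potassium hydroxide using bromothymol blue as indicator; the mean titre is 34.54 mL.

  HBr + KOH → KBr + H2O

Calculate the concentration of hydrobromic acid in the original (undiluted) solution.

n(KOH) = 0.03454 × 0.1177 = 4.065 × 10^-3 mol
n(HBr) in the aliquot = 4.065 × 10^-3 mol (1:1 ratio)
[HBr]_dilute = 4.065 × 10^-3 / 0.02500 = 0.1626 mol/L
Dilution factor = 500.0 / 25.16 = 19.87
[HBr]_stock = 0.1626 × 19.87 = 3.232 mol/L

3.232 mol/L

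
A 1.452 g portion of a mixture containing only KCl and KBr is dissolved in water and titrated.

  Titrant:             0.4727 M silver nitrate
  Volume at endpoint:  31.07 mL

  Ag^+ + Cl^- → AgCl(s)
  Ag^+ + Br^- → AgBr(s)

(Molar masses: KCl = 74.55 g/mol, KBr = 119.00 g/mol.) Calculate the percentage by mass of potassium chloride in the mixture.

n(AgNO3) = 0.03107 × 0.4727 = 0.01469 mol
Let x = n(KCl), y = n(KBr).
Titrant: 1x + 1y = 0.01469;  mass: 74.55x + 119.00y = 1.452
Solving, x = 6.653 × 10^-3 mol, y = 8.034 × 10^-3 mol
mass of KCl = 6.653 × 10^-3 × 74.55 = 0.4960 g
% KCl = 0.4960 / 1.452 × 100 = 34.16 %

34.16 %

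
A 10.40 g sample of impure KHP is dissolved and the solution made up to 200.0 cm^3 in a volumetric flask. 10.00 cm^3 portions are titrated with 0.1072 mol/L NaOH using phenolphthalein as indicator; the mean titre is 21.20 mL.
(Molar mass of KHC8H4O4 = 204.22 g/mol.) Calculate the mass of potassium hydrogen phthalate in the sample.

9.282 g

KHC8H4O4 + NaOH → KNaC8H4O4 + H2O
n(NaOH) per titration = 0.02120 × 0.1072 = 2.273 × 10^-3 mol
n(KHC8H4O4) in each aliquot = 2.273 × 10^-3 mol (1:1 ratio)
n(KHC8H4O4) in the whole flask = 2.273 × 10^-3 × 200.0/10.00 = 0.04545 mol
mass of KHC8H4O4 = 0.04545 × 204.22 = 9.282 g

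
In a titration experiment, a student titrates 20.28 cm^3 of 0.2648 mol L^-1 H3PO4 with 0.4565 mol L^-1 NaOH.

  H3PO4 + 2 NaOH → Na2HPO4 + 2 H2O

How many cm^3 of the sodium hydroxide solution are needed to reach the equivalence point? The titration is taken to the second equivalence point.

23.53 mL

n(H3PO4) = 0.02028 L × 0.2648 mol/L = 5.370 × 10^-3 mol
From the 2:1 stoichiometry, n(NaOH) = 2/1 × 5.370 × 10^-3 = 0.01074 mol
V(NaOH) = 0.01074 mol / 0.4565 mol/L = 0.02353 L = 23.53 mL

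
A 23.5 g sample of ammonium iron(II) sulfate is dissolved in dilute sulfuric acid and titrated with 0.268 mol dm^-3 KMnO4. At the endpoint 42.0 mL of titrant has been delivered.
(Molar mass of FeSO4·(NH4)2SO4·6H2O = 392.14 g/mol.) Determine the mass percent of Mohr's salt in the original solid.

MnO4^- + 5 Fe^2+ + 8 H^+ → Mn^2+ + 5 Fe^3+ + 4 H2O
n(KMnO4) = 0.0420 L × 0.268 mol/L = 0.0113 mol
From the 5:1 ratio, n(FeSO4·(NH4)2SO4·6H2O) = 5/1 × 0.0113 = 0.0563 mol
mass of FeSO4·(NH4)2SO4·6H2O = 0.0563 × 392.14 g/mol = 22.1 g
% FeSO4·(NH4)2SO4·6H2O = 22.1 / 23.5 × 100 = 93.9 %

93.9 %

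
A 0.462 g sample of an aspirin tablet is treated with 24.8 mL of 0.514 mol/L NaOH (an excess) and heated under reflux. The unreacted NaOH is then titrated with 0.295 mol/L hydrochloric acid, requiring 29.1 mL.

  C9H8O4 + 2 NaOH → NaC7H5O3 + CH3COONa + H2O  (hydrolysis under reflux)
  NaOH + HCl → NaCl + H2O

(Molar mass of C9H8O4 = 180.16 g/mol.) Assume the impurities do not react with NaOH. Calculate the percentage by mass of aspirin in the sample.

n(NaOH) added = 0.0248 × 0.514 = 0.0127 mol
n(HCl) used in back-titration = 0.0291 × 0.295 = 8.58 × 10^-3 mol
n(NaOH) left over = 8.58 × 10^-3 mol (1:1 ratio)
n(NaOH) consumed by analyte = 0.0127 − 8.58 × 10^-3 = 4.16 × 10^-3 mol
From the 1:2 ratio, n(C9H8O4) = 1/2 × 4.16 × 10^-3 = 2.08 × 10^-3 mol
mass of C9H8O4 = 2.08 × 10^-3 × 180.16 = 0.375 g
% C9H8O4 = 0.375 / 0.462 × 100 = 81.2 %

81.2 %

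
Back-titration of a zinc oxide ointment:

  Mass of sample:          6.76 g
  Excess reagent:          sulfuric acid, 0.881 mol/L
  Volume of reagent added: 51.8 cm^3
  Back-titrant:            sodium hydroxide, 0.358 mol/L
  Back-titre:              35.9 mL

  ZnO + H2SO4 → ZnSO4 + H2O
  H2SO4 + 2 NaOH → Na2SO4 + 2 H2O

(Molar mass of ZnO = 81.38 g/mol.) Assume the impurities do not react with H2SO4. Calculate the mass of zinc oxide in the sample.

3.19 g

n(H2SO4) added = 0.0518 × 0.881 = 0.0456 mol
n(NaOH) used in back-titration = 0.0359 × 0.358 = 0.0129 mol
From the 1:2 ratio, n(H2SO4) left over = 1/2 × 0.0129 = 6.43 × 10^-3 mol
n(H2SO4) consumed by analyte = 0.0456 − 6.43 × 10^-3 = 0.0392 mol
n(ZnO) = 0.0392 mol (1:1 ratio)
mass of ZnO = 0.0392 × 81.38 = 3.19 g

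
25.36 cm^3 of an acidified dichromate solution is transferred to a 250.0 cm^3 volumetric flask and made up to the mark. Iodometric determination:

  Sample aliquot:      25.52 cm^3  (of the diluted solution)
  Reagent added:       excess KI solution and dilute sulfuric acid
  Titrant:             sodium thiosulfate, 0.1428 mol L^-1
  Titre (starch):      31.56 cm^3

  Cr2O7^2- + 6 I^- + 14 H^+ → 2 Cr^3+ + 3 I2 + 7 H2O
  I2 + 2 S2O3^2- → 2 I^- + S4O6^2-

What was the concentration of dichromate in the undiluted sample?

0.2902 mol/L

n(S2O3^2-) = 0.03156 × 0.1428 = 4.507 × 10^-3 mol
n(I2) = n(S2O3^2-)/2 = 2.253 × 10^-3 mol
From the 1:3 ratio, n(Cr2O7^2-) in the aliquot = 1/3 × 2.253 × 10^-3 = 7.511 × 10^-4 mol
[Cr2O7^2-]_dilute = 7.511 × 10^-4 / 0.02552 = 0.02943 mol/L
[Cr2O7^2-]_original = 0.02943 × 250.0/25.36 = 0.2902 mol/L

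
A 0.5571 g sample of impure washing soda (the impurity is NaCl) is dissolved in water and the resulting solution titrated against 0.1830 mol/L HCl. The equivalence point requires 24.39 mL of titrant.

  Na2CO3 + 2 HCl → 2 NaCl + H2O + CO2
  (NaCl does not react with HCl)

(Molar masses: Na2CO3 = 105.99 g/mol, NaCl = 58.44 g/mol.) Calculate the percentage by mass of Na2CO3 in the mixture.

42.46 %

n(HCl) = 0.02439 × 0.1830 = 4.463 × 10^-3 mol
Let x = n(Na2CO3), y = n(NaCl).
Titrant: 2x = 4.463 × 10^-3;  mass: 105.99x + 58.44y = 0.5571
Solving, x = 2.232 × 10^-3 mol, y = 5.485 × 10^-3 mol
mass of Na2CO3 = 2.232 × 10^-3 × 105.99 = 0.2365 g
% Na2CO3 = 0.2365 / 0.5571 × 100 = 42.46 %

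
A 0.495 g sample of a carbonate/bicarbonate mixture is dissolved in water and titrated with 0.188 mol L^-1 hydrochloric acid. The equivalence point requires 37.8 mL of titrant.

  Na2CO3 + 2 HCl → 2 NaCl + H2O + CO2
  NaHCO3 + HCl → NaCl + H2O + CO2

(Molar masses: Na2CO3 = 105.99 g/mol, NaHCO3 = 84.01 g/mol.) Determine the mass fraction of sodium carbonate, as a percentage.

35.2 %

n(HCl) = 0.0378 × 0.188 = 7.11 × 10^-3 mol
Let x = n(Na2CO3), y = n(NaHCO3).
Titrant: 2x + 1y = 7.11 × 10^-3;  mass: 105.99x + 84.01y = 0.495
Solving, x = 1.64 × 10^-3 mol, y = 3.82 × 10^-3 mol
mass of Na2CO3 = 1.64 × 10^-3 × 105.99 = 0.174 g
% Na2CO3 = 0.174 / 0.495 × 100 = 35.2 %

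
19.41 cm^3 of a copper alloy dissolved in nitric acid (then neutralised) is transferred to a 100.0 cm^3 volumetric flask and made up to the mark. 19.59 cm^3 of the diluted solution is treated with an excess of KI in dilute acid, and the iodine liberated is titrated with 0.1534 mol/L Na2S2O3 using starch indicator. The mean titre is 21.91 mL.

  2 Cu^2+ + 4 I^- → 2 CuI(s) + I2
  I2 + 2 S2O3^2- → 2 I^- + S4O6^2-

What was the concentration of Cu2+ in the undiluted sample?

n(S2O3^2-) = 0.02191 × 0.1534 = 3.361 × 10^-3 mol
n(I2) = n(S2O3^2-)/2 = 1.680 × 10^-3 mol
From the 2:1 ratio, n(Cu2+) in the aliquot = 2/1 × 1.680 × 10^-3 = 3.361 × 10^-3 mol
[Cu2+]_dilute = 3.361 × 10^-3 / 0.01959 = 0.1716 mol/L
[Cu2+]_original = 0.1716 × 100.0/19.41 = 0.8839 mol/L

0.8839 mol/L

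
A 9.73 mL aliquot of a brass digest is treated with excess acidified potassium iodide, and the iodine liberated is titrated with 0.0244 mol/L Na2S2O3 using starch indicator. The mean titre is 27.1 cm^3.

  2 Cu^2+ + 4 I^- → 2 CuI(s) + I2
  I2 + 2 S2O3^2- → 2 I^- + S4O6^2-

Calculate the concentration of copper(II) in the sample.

0.0680 mol/L

n(S2O3^2-) = 0.0271 × 0.0244 = 6.61 × 10^-4 mol
n(I2) = n(S2O3^2-)/2 = 3.31 × 10^-4 mol
From the 2:1 ratio, n(Cu2+) in the aliquot = 2/1 × 3.31 × 10^-4 = 6.61 × 10^-4 mol
[Cu2+] = 6.61 × 10^-4 / 0.00973 = 0.0680 mol/L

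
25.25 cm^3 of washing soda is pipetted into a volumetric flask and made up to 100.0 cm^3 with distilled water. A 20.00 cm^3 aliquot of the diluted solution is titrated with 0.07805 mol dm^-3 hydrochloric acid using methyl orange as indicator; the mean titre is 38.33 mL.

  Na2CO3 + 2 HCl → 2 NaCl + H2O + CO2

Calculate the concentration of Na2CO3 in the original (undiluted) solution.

n(HCl) = 0.03833 × 0.07805 = 2.992 × 10^-3 mol
From the 1:2 ratio, n(Na2CO3) in the aliquot = 1/2 × 2.992 × 10^-3 = 1.496 × 10^-3 mol
[Na2CO3]_dilute = 1.496 × 10^-3 / 0.02000 = 0.07479 mol/L
Dilution factor = 100.0 / 25.25 = 3.960
[Na2CO3]_stock = 0.07479 × 3.960 = 0.2962 mol/L

0.2962 mol/L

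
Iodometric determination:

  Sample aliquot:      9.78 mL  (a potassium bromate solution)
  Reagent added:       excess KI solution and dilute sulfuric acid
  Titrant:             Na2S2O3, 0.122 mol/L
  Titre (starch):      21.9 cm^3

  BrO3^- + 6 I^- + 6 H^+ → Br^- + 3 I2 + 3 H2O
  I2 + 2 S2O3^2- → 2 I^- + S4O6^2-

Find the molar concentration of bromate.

0.0455 mol/L

n(S2O3^2-) = 0.0219 × 0.122 = 2.67 × 10^-3 mol
n(I2) = n(S2O3^2-)/2 = 1.34 × 10^-3 mol
From the 1:3 ratio, n(BrO3^-) in the aliquot = 1/3 × 1.34 × 10^-3 = 4.45 × 10^-4 mol
[BrO3^-] = 4.45 × 10^-4 / 0.00978 = 0.0455 mol/L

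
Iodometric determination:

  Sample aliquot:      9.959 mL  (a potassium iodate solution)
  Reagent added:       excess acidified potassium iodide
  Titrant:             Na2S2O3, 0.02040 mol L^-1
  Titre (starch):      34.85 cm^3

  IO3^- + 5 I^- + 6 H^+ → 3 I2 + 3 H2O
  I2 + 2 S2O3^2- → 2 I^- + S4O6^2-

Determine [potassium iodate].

n(S2O3^2-) = 0.03485 × 0.02040 = 7.109 × 10^-4 mol
n(I2) = n(S2O3^2-)/2 = 3.555 × 10^-4 mol
From the 1:3 ratio, n(IO3^-) in the aliquot = 1/3 × 3.555 × 10^-4 = 1.185 × 10^-4 mol
[IO3^-] = 1.185 × 10^-4 / 0.009959 = 0.01190 mol/L

0.01190 mol/L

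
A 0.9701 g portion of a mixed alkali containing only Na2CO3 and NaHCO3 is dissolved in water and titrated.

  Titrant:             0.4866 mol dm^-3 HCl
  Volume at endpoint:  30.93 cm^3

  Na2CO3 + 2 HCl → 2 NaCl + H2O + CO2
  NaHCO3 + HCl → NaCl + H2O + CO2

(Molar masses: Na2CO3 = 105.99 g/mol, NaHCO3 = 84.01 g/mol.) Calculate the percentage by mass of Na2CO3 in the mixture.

n(HCl) = 0.03093 × 0.4866 = 0.01505 mol
Let x = n(Na2CO3), y = n(NaHCO3).
Titrant: 2x + 1y = 0.01505;  mass: 105.99x + 84.01y = 0.9701
Solving, x = 4.744 × 10^-3 mol, y = 5.562 × 10^-3 mol
mass of Na2CO3 = 4.744 × 10^-3 × 105.99 = 0.5029 g
% Na2CO3 = 0.5029 / 0.9701 × 100 = 51.84 %

51.84 %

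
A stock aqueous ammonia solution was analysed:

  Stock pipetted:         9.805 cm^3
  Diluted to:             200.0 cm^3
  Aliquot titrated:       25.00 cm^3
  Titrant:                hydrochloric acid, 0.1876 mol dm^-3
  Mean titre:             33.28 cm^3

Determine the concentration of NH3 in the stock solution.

NH3 + HCl → NH4Cl
n(HCl) = 0.03328 × 0.1876 = 6.243 × 10^-3 mol
n(NH3) in the aliquot = 6.243 × 10^-3 mol (1:1 ratio)
[NH3]_dilute = 6.243 × 10^-3 / 0.02500 = 0.2497 mol/L
Dilution factor = 200.0 / 9.805 = 20.40
[NH3]_stock = 0.2497 × 20.40 = 5.094 mol/L

5.094 mol/L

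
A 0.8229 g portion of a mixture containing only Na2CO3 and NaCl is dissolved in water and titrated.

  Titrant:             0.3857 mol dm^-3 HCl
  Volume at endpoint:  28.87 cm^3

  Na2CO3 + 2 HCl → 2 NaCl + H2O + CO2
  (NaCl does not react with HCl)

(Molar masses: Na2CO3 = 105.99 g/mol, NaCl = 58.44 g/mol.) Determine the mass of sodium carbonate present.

0.5901 g

n(HCl) = 0.02887 × 0.3857 = 0.01114 mol
Let x = n(Na2CO3), y = n(NaCl).
Titrant: 2x = 0.01114;  mass: 105.99x + 58.44y = 0.8229
Solving, x = 5.568 × 10^-3 mol, y = 3.983 × 10^-3 mol
mass of Na2CO3 = 5.568 × 10^-3 × 105.99 = 0.5901 g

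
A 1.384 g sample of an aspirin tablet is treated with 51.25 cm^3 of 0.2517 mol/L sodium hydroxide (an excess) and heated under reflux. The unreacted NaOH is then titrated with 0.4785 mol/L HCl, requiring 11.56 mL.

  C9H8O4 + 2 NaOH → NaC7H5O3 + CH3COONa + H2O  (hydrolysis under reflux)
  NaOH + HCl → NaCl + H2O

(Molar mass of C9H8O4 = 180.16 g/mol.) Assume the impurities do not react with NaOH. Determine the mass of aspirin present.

n(NaOH) added = 0.05125 × 0.2517 = 0.01290 mol
n(HCl) used in back-titration = 0.01156 × 0.4785 = 5.531 × 10^-3 mol
n(NaOH) left over = 5.531 × 10^-3 mol (1:1 ratio)
n(NaOH) consumed by analyte = 0.01290 − 5.531 × 10^-3 = 7.368 × 10^-3 mol
From the 1:2 ratio, n(C9H8O4) = 1/2 × 7.368 × 10^-3 = 3.684 × 10^-3 mol
mass of C9H8O4 = 3.684 × 10^-3 × 180.16 = 0.6637 g

0.6637 g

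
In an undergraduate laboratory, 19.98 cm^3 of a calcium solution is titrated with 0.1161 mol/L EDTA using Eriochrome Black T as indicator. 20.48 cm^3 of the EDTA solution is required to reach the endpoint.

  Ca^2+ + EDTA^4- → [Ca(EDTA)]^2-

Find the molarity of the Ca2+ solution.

0.1190 mol/L

n(EDTA) = 0.02048 L × 0.1161 mol/L = 2.378 × 10^-3 mol
n(Ca2+) = 2.378 × 10^-3 mol (1:1 mole ratio)
[Ca2+] = 2.378 × 10^-3 mol / 0.01998 L = 0.1190 mol/L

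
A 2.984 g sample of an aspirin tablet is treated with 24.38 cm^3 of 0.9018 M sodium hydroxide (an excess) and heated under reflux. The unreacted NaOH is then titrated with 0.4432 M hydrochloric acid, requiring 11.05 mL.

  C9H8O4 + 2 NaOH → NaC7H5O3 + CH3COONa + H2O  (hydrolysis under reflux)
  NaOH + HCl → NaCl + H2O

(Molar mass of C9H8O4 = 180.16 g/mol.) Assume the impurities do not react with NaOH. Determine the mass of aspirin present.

n(NaOH) added = 0.02438 × 0.9018 = 0.02199 mol
n(HCl) used in back-titration = 0.01105 × 0.4432 = 4.897 × 10^-3 mol
n(NaOH) left over = 4.897 × 10^-3 mol (1:1 ratio)
n(NaOH) consumed by analyte = 0.02199 − 4.897 × 10^-3 = 0.01709 mol
From the 1:2 ratio, n(C9H8O4) = 1/2 × 0.01709 = 8.544 × 10^-3 mol
mass of C9H8O4 = 8.544 × 10^-3 × 180.16 = 1.539 g

1.539 g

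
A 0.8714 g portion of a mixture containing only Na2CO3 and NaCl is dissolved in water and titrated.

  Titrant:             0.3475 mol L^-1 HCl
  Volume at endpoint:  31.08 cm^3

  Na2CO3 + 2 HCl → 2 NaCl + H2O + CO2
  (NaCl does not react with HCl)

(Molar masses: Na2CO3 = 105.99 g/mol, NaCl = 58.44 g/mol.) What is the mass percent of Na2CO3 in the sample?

n(HCl) = 0.03108 × 0.3475 = 0.01080 mol
Let x = n(Na2CO3), y = n(NaCl).
Titrant: 2x = 0.01080;  mass: 105.99x + 58.44y = 0.8714
Solving, x = 5.400 × 10^-3 mol, y = 5.117 × 10^-3 mol
mass of Na2CO3 = 5.400 × 10^-3 × 105.99 = 0.5724 g
% Na2CO3 = 0.5724 / 0.8714 × 100 = 65.68 %

65.68 %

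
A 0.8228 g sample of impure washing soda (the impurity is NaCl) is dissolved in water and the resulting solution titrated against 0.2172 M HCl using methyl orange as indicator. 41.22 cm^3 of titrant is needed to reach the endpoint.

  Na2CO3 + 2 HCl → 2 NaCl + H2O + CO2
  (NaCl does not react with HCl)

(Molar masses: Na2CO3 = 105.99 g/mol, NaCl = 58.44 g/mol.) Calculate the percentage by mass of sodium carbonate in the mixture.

57.66 %

n(HCl) = 0.04122 × 0.2172 = 8.953 × 10^-3 mol
Let x = n(Na2CO3), y = n(NaCl).
Titrant: 2x = 8.953 × 10^-3;  mass: 105.99x + 58.44y = 0.8228
Solving, x = 4.476 × 10^-3 mol, y = 5.961 × 10^-3 mol
mass of Na2CO3 = 4.476 × 10^-3 × 105.99 = 0.4745 g
% Na2CO3 = 0.4745 / 0.8228 × 100 = 57.66 %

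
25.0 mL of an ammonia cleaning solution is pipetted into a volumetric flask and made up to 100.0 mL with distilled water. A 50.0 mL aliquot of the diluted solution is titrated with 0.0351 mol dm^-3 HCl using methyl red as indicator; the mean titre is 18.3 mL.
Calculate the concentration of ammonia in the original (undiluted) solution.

NH3 + HCl → NH4Cl
n(HCl) = 0.0183 × 0.0351 = 6.42 × 10^-4 mol
n(NH3) in the aliquot = 6.42 × 10^-4 mol (1:1 ratio)
[NH3]_dilute = 6.42 × 10^-4 / 0.0500 = 0.0128 mol/L
Dilution factor = 100.0 / 25.0 = 4.000
[NH3]_stock = 0.0128 × 4.000 = 0.0514 mol/L

0.0514 mol/L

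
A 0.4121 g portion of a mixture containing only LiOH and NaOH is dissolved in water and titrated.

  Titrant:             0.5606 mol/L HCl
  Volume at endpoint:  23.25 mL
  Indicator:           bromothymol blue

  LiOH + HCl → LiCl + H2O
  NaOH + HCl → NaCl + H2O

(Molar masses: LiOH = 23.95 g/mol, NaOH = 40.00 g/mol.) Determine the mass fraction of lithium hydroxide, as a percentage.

n(HCl) = 0.02325 × 0.5606 = 0.01303 mol
Let x = n(LiOH), y = n(NaOH).
Titrant: 1x + 1y = 0.01303;  mass: 23.95x + 40.00y = 0.4121
Solving, x = 6.807 × 10^-3 mol, y = 6.227 × 10^-3 mol
mass of LiOH = 6.807 × 10^-3 × 23.95 = 0.1630 g
% LiOH = 0.1630 / 0.4121 × 100 = 39.56 %

39.56 %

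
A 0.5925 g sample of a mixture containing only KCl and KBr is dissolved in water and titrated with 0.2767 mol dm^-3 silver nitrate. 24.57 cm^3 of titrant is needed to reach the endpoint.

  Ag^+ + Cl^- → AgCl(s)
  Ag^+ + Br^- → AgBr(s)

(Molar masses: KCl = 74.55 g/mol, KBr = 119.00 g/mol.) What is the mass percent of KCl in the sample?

n(AgNO3) = 0.02457 × 0.2767 = 6.799 × 10^-3 mol
Let x = n(KCl), y = n(KBr).
Titrant: 1x + 1y = 6.799 × 10^-3;  mass: 74.55x + 119.00y = 0.5925
Solving, x = 4.871 × 10^-3 mol, y = 1.927 × 10^-3 mol
mass of KCl = 4.871 × 10^-3 × 74.55 = 0.3631 g
% KCl = 0.3631 / 0.5925 × 100 = 61.29 %

61.29 %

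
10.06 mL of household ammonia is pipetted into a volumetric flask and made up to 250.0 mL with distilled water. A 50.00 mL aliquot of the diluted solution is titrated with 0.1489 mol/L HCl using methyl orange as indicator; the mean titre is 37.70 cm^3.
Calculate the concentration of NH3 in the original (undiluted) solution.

2.790 mol/L

NH3 + HCl → NH4Cl
n(HCl) = 0.03770 × 0.1489 = 5.614 × 10^-3 mol
n(NH3) in the aliquot = 5.614 × 10^-3 mol (1:1 ratio)
[NH3]_dilute = 5.614 × 10^-3 / 0.05000 = 0.1123 mol/L
Dilution factor = 250.0 / 10.06 = 24.85
[NH3]_stock = 0.1123 × 24.85 = 2.790 mol/L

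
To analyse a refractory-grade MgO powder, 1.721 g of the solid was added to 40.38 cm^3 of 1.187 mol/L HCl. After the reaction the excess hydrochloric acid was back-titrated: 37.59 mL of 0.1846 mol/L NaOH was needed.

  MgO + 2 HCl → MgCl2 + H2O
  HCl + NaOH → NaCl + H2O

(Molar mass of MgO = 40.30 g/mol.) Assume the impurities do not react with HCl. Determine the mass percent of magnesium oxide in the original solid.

47.99 %

n(HCl) added = 0.04038 × 1.187 = 0.04793 mol
n(NaOH) used in back-titration = 0.03759 × 0.1846 = 6.939 × 10^-3 mol
n(HCl) left over = 6.939 × 10^-3 mol (1:1 ratio)
n(HCl) consumed by analyte = 0.04793 − 6.939 × 10^-3 = 0.04099 mol
From the 1:2 ratio, n(MgO) = 1/2 × 0.04099 = 0.02050 mol
mass of MgO = 0.02050 × 40.30 = 0.8260 g
% MgO = 0.8260 / 1.721 × 100 = 47.99 %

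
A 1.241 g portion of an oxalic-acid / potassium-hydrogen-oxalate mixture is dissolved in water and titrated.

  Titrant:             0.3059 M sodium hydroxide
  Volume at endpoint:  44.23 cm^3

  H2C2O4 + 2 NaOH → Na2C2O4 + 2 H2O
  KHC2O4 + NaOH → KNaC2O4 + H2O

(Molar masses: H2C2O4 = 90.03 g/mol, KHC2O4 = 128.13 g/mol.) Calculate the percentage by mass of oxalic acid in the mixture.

21.50 %

n(NaOH) = 0.04423 × 0.3059 = 0.01353 mol
Let x = n(H2C2O4), y = n(KHC2O4).
Titrant: 2x + 1y = 0.01353;  mass: 90.03x + 128.13y = 1.241
Solving, x = 2.963 × 10^-3 mol, y = 7.603 × 10^-3 mol
mass of H2C2O4 = 2.963 × 10^-3 × 90.03 = 0.2668 g
% H2C2O4 = 0.2668 / 1.241 × 100 = 21.50 %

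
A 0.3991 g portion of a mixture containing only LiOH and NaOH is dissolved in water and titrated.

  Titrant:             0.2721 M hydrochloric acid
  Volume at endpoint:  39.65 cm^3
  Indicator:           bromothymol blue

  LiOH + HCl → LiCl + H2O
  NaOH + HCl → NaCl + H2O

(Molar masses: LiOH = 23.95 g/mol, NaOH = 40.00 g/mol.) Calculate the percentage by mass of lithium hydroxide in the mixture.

12.13 %

n(HCl) = 0.03965 × 0.2721 = 0.01079 mol
Let x = n(LiOH), y = n(NaOH).
Titrant: 1x + 1y = 0.01079;  mass: 23.95x + 40.00y = 0.3991
Solving, x = 2.022 × 10^-3 mol, y = 8.767 × 10^-3 mol
mass of LiOH = 2.022 × 10^-3 × 23.95 = 0.04842 g
% LiOH = 0.04842 / 0.3991 × 100 = 12.13 %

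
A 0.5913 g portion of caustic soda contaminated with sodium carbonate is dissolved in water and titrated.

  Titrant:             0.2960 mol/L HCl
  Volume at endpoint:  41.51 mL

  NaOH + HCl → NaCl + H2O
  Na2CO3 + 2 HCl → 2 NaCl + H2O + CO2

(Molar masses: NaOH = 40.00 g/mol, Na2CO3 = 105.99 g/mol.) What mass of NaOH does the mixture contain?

n(HCl) = 0.04151 × 0.2960 = 0.01229 mol
Let x = n(NaOH), y = n(Na2CO3).
Titrant: 1x + 2y = 0.01229;  mass: 40.00x + 105.99y = 0.5913
Solving, x = 4.605 × 10^-3 mol, y = 3.841 × 10^-3 mol
mass of NaOH = 4.605 × 10^-3 × 40.00 = 0.1842 g

0.1842 g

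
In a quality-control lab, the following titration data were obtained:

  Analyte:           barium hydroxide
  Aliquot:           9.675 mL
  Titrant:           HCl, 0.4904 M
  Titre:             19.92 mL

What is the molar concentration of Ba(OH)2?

0.5048 M

Ba(OH)2 + 2 HCl → BaCl2 + 2 H2O
n(HCl) = 0.01992 L × 0.4904 mol/L = 9.769 × 10^-3 mol
From the 1:2 mole ratio, n(Ba(OH)2) = 1/2 × 9.769 × 10^-3 = 4.884 × 10^-3 mol
[Ba(OH)2] = 4.884 × 10^-3 mol / 0.009675 L = 0.5048 mol/L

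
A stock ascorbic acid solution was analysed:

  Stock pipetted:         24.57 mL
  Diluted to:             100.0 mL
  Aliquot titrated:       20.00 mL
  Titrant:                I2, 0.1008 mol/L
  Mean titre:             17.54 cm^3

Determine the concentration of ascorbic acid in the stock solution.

0.3598 mol/L

C6H8O6 + I2 → C6H6O6 + 2 HI
n(I2) = 0.01754 × 0.1008 = 1.768 × 10^-3 mol
n(C6H8O6) in the aliquot = 1.768 × 10^-3 mol (1:1 ratio)
[C6H8O6]_dilute = 1.768 × 10^-3 / 0.02000 = 0.08840 mol/L
Dilution factor = 100.0 / 24.57 = 4.070
[C6H8O6]_stock = 0.08840 × 4.070 = 0.3598 mol/L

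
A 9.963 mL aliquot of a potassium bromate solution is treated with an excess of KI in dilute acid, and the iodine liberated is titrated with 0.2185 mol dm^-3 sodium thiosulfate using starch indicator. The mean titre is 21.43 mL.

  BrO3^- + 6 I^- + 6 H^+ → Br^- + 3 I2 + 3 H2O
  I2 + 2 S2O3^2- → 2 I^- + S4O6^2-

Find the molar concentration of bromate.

n(S2O3^2-) = 0.02143 × 0.2185 = 4.682 × 10^-3 mol
n(I2) = n(S2O3^2-)/2 = 2.341 × 10^-3 mol
From the 1:3 ratio, n(BrO3^-) in the aliquot = 1/3 × 2.341 × 10^-3 = 7.804 × 10^-4 mol
[BrO3^-] = 7.804 × 10^-4 / 0.009963 = 0.07833 mol/L

0.07833 mol/L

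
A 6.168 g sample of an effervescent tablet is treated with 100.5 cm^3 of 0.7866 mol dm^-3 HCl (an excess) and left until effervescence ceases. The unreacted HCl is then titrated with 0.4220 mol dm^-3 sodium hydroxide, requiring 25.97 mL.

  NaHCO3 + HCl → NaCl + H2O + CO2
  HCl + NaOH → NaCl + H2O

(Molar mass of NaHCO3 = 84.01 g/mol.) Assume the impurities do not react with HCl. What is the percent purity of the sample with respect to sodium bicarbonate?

92.75 %

n(HCl) added = 0.1005 × 0.7866 = 0.07905 mol
n(NaOH) used in back-titration = 0.02597 × 0.4220 = 0.01096 mol
n(HCl) left over = 0.01096 mol (1:1 ratio)
n(HCl) consumed by analyte = 0.07905 − 0.01096 = 0.06809 mol
n(NaHCO3) = 0.06809 mol (1:1 ratio)
mass of NaHCO3 = 0.06809 × 84.01 = 5.721 g
% NaHCO3 = 5.721 / 6.168 × 100 = 92.75 %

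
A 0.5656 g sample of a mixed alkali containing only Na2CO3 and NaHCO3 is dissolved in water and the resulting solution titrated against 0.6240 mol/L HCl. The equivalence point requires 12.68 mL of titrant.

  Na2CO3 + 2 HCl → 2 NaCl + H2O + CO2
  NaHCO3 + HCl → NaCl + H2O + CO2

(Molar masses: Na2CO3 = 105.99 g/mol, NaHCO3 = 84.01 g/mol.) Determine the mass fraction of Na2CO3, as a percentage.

n(HCl) = 0.01268 × 0.6240 = 7.912 × 10^-3 mol
Let x = n(Na2CO3), y = n(NaHCO3).
Titrant: 2x + 1y = 7.912 × 10^-3;  mass: 105.99x + 84.01y = 0.5656
Solving, x = 1.598 × 10^-3 mol, y = 4.717 × 10^-3 mol
mass of Na2CO3 = 1.598 × 10^-3 × 105.99 = 0.1694 g
% Na2CO3 = 0.1694 / 0.5656 × 100 = 29.94 %

29.94 %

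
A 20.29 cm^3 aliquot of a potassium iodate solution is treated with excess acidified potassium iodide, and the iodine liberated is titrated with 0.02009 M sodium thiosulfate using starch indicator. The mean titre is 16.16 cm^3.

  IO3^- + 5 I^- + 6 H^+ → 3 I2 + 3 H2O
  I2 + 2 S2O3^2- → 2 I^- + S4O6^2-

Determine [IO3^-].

n(S2O3^2-) = 0.01616 × 0.02009 = 3.247 × 10^-4 mol
n(I2) = n(S2O3^2-)/2 = 1.623 × 10^-4 mol
From the 1:3 ratio, n(IO3^-) in the aliquot = 1/3 × 1.623 × 10^-4 = 5.411 × 10^-5 mol
[IO3^-] = 5.411 × 10^-5 / 0.02029 = 0.002667 mol/L

0.002667 M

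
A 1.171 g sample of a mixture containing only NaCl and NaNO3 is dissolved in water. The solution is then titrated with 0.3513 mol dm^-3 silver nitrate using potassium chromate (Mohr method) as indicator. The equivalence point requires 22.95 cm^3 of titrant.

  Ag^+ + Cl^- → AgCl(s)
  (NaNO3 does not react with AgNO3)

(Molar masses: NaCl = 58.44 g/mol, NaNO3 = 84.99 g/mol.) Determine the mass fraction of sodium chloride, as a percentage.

n(AgNO3) = 0.02295 × 0.3513 = 8.062 × 10^-3 mol
Let x = n(NaCl), y = n(NaNO3).
Titrant: 1x = 8.062 × 10^-3;  mass: 58.44x + 84.99y = 1.171
Solving, x = 8.062 × 10^-3 mol, y = 8.234 × 10^-3 mol
mass of NaCl = 8.062 × 10^-3 × 58.44 = 0.4712 g
% NaCl = 0.4712 / 1.171 × 100 = 40.24 %

40.24 %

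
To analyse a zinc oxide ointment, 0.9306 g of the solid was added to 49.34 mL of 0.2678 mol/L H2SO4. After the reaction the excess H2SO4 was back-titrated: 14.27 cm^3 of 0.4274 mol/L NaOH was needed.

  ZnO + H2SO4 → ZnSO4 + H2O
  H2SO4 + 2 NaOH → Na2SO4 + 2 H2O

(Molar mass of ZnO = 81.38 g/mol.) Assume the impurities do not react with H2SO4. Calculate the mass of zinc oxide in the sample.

0.8271 g

n(H2SO4) added = 0.04934 × 0.2678 = 0.01321 mol
n(NaOH) used in back-titration = 0.01427 × 0.4274 = 6.099 × 10^-3 mol
From the 1:2 ratio, n(H2SO4) left over = 1/2 × 6.099 × 10^-3 = 3.049 × 10^-3 mol
n(H2SO4) consumed by analyte = 0.01321 − 3.049 × 10^-3 = 0.01016 mol
n(ZnO) = 0.01016 mol (1:1 ratio)
mass of ZnO = 0.01016 × 81.38 = 0.8271 g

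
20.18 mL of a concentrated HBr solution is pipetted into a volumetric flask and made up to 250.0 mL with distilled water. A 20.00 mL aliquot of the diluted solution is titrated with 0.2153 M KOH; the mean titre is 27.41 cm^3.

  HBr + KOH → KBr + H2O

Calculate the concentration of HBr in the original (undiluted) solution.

3.655 M

n(KOH) = 0.02741 × 0.2153 = 5.901 × 10^-3 mol
n(HBr) in the aliquot = 5.901 × 10^-3 mol (1:1 ratio)
[HBr]_dilute = 5.901 × 10^-3 / 0.02000 = 0.2951 mol/L
Dilution factor = 250.0 / 20.18 = 12.39
[HBr]_stock = 0.2951 × 12.39 = 3.655 mol/L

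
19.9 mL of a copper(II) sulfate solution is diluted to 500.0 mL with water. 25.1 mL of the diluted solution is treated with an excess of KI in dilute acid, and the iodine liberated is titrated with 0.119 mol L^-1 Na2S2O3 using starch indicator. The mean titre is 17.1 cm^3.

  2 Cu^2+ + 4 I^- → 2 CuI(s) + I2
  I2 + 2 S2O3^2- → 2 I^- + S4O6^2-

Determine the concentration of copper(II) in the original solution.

n(S2O3^2-) = 0.0171 × 0.119 = 2.03 × 10^-3 mol
n(I2) = n(S2O3^2-)/2 = 1.02 × 10^-3 mol
From the 2:1 ratio, n(Cu2+) in the aliquot = 2/1 × 1.02 × 10^-3 = 2.03 × 10^-3 mol
[Cu2+]_dilute = 2.03 × 10^-3 / 0.0251 = 0.0811 mol/L
[Cu2+]_original = 0.0811 × 500.0/19.9 = 2.04 mol/L

2.04 mol/L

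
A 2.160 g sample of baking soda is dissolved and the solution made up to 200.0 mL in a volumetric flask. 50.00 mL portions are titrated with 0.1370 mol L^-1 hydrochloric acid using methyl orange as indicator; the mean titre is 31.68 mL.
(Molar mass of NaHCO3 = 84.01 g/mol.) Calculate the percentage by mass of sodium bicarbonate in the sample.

NaHCO3 + HCl → NaCl + H2O + CO2
n(HCl) per titration = 0.03168 × 0.1370 = 4.340 × 10^-3 mol
n(NaHCO3) in each aliquot = 4.340 × 10^-3 mol (1:1 ratio)
n(NaHCO3) in the whole flask = 4.340 × 10^-3 × 200.0/50.00 = 0.01736 mol
mass of NaHCO3 = 0.01736 × 84.01 = 1.458 g
% NaHCO3 = 1.458 / 2.160 × 100 = 67.52 %

67.52 %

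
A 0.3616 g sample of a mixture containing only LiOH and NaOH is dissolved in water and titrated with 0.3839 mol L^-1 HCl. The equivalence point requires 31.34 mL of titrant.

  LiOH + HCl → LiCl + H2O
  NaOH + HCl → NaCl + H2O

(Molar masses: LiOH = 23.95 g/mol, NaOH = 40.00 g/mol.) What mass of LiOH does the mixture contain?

n(HCl) = 0.03134 × 0.3839 = 0.01203 mol
Let x = n(LiOH), y = n(NaOH).
Titrant: 1x + 1y = 0.01203;  mass: 23.95x + 40.00y = 0.3616
Solving, x = 7.455 × 10^-3 mol, y = 4.576 × 10^-3 mol
mass of LiOH = 7.455 × 10^-3 × 23.95 = 0.1786 g

0.1786 g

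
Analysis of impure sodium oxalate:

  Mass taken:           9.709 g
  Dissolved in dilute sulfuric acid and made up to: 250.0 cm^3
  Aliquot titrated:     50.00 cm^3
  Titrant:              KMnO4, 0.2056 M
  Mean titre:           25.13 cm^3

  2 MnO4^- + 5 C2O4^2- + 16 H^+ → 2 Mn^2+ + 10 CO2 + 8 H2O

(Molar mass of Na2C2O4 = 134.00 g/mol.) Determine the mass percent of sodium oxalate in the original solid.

n(KMnO4) per titration = 0.02513 × 0.2056 = 5.167 × 10^-3 mol
From the 5:2 ratio, n(Na2C2O4) in each aliquot = 5/2 × 5.167 × 10^-3 = 0.01292 mol
n(Na2C2O4) in the whole flask = 0.01292 × 250.0/50.00 = 0.06458 mol
mass of Na2C2O4 = 0.06458 × 134.00 = 8.654 g
% Na2C2O4 = 8.654 / 9.709 × 100 = 89.14 %

89.14 %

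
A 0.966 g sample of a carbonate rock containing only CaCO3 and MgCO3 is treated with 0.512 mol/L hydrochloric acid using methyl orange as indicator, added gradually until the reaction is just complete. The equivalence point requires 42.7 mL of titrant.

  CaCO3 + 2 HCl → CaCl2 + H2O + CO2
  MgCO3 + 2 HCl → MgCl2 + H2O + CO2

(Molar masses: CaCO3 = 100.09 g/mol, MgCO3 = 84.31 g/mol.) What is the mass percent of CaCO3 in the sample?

n(HCl) = 0.0427 × 0.512 = 0.0219 mol
Let x = n(CaCO3), y = n(MgCO3).
Titrant: 2x + 2y = 0.0219;  mass: 100.09x + 84.31y = 0.966
Solving, x = 2.81 × 10^-3 mol, y = 8.12 × 10^-3 mol
mass of CaCO3 = 2.81 × 10^-3 × 100.09 = 0.282 g
% CaCO3 = 0.282 / 0.966 × 100 = 29.1 %

29.1 %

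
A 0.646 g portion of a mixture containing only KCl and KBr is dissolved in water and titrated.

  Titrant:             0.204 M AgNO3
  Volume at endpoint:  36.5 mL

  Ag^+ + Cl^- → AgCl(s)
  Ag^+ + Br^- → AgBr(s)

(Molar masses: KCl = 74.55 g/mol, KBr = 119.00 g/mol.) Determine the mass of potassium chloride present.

0.403 g

n(AgNO3) = 0.0365 × 0.204 = 7.45 × 10^-3 mol
Let x = n(KCl), y = n(KBr).
Titrant: 1x + 1y = 7.45 × 10^-3;  mass: 74.55x + 119.00y = 0.646
Solving, x = 5.40 × 10^-3 mol, y = 2.05 × 10^-3 mol
mass of KCl = 5.40 × 10^-3 × 74.55 = 0.403 g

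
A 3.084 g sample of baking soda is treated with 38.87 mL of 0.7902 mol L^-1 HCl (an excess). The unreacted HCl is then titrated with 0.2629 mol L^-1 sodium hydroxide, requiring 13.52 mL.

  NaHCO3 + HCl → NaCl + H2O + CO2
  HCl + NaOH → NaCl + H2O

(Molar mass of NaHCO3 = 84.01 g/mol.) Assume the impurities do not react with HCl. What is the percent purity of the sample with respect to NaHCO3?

73.99 %

n(HCl) added = 0.03887 × 0.7902 = 0.03072 mol
n(NaOH) used in back-titration = 0.01352 × 0.2629 = 3.554 × 10^-3 mol
n(HCl) left over = 3.554 × 10^-3 mol (1:1 ratio)
n(HCl) consumed by analyte = 0.03072 − 3.554 × 10^-3 = 0.02716 mol
n(NaHCO3) = 0.02716 mol (1:1 ratio)
mass of NaHCO3 = 0.02716 × 84.01 = 2.282 g
% NaHCO3 = 2.282 / 3.084 × 100 = 73.99 %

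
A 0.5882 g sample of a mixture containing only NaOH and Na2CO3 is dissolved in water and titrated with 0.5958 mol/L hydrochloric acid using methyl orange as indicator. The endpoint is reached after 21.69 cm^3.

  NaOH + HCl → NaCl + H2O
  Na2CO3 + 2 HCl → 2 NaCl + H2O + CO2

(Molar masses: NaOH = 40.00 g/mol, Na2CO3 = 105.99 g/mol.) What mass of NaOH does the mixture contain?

0.2975 g

n(HCl) = 0.02169 × 0.5958 = 0.01292 mol
Let x = n(NaOH), y = n(Na2CO3).
Titrant: 1x + 2y = 0.01292;  mass: 40.00x + 105.99y = 0.5882
Solving, x = 7.437 × 10^-3 mol, y = 2.743 × 10^-3 mol
mass of NaOH = 7.437 × 10^-3 × 40.00 = 0.2975 g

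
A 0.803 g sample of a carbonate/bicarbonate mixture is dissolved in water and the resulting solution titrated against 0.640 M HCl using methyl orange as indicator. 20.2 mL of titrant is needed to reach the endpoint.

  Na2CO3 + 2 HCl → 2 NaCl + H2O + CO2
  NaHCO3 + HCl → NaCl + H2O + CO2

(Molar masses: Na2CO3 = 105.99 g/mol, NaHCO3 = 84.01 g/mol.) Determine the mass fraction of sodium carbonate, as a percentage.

60.2 %

n(HCl) = 0.0202 × 0.640 = 0.0129 mol
Let x = n(Na2CO3), y = n(NaHCO3).
Titrant: 2x + 1y = 0.0129;  mass: 105.99x + 84.01y = 0.803
Solving, x = 4.56 × 10^-3 mol, y = 3.80 × 10^-3 mol
mass of Na2CO3 = 4.56 × 10^-3 × 105.99 = 0.484 g
% Na2CO3 = 0.484 / 0.803 × 100 = 60.2 %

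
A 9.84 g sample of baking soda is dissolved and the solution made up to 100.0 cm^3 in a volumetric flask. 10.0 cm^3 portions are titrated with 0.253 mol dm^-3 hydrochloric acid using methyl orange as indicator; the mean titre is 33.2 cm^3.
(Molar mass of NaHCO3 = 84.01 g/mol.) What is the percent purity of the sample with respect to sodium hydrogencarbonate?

NaHCO3 + HCl → NaCl + H2O + CO2
n(HCl) per titration = 0.0332 × 0.253 = 8.40 × 10^-3 mol
n(NaHCO3) in each aliquot = 8.40 × 10^-3 mol (1:1 ratio)
n(NaHCO3) in the whole flask = 8.40 × 10^-3 × 100.0/10.0 = 0.0840 mol
mass of NaHCO3 = 0.0840 × 84.01 = 7.06 g
% NaHCO3 = 7.06 / 9.84 × 100 = 71.7 %

71.7 %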